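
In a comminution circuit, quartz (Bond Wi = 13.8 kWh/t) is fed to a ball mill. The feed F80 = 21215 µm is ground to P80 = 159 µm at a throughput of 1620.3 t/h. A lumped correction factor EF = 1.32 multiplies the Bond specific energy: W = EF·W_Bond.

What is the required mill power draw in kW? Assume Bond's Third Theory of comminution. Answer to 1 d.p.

P = 21380.8 kW

W = 10 Wi / √P80 − 10 Wi / √F80
W = 10·13.8·(1/√159 − 1/√21215) = 10·13.8·(0.072440) = 9.9967 kWh/t
Apply correction: 9.9967 × 1.32 = 13.1956 kWh/t
P = W·T = 13.1956·1620.3 = 21380.8 kW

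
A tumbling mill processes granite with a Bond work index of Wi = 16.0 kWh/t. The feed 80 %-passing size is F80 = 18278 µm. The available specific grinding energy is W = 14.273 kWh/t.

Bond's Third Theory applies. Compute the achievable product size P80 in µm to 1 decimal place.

P80 = 107.2 µm

W = 10·Wi·[P80^(−½) − F80^(−½)]
P80^-0.5 = F80^-0.5 + W/(10 Wi)
  = 14.2730/(10·16.0) + 1/√18278 = 0.089206 + 0.007397 = 0.096603
P80 = (1/0.096603)² = 10.3517² = 107.16 µm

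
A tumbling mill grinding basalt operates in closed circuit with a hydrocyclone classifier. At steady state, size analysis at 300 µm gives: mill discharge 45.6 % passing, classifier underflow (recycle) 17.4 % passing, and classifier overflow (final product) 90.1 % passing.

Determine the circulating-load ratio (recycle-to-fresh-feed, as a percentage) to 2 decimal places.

Classifier node, passing 300 µm:
d + r·d = r·u + o → r(d−u) = o−d
r = (90.1 − 45.6)/(45.6 − 17.4) = 44.5/28.2 = 1.5780
CL = 100·r = 157.80 %

CL = 157.80 %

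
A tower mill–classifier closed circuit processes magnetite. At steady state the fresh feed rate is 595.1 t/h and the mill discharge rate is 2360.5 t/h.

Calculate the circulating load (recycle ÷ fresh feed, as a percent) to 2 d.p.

CL = 296.66 %

Mill node: discharge = fresh + recycle.
R = M − F = 2360.5 − 595.1 = 1765.4 t/h
CL = 100·R/F = 100·1765.4/595.1 = 296.66 %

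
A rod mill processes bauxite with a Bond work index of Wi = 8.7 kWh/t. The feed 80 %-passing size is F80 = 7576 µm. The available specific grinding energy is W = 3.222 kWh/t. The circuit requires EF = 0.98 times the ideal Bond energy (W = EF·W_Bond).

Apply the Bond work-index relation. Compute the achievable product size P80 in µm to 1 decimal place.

P80 = 411.8 µm

Bond: W = 10·Wi·(1/√P80 − 1/√F80)
W_Bond = W / EF = 3.222 / 0.98 = 3.2878 kWh/t
1/√P80 = 1/√F80 + W_Bond/(10·Wi)
  = 3.2878/(10·8.7) + 1/√7576 = 0.037790 + 0.011489 = 0.049279
P80 = (1/0.049279)² = 20.2925² = 411.79 µm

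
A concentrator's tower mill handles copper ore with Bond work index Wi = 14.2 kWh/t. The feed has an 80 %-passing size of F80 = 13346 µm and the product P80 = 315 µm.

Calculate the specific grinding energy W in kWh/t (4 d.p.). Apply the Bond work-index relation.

W_Bond = 10·Wi·(1/√P₈₀ − 1/√F₈₀)
1/√315 = 0.056344;  1/√13346 = 0.008656
W = 10·14.2·(0.056344 − 0.008656) = 6.7716 kWh/t

W = 6.7716 kWh/t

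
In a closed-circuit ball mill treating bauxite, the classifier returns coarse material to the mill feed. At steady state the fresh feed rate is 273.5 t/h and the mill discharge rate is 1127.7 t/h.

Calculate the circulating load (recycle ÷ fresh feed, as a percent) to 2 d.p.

CL = 312.32 %

Discharge = new feed + return, hence
R = M − F = 1127.7 − 273.5 = 854.2 t/h
CL = 100·R/F = 100·854.2/273.5 = 312.32 %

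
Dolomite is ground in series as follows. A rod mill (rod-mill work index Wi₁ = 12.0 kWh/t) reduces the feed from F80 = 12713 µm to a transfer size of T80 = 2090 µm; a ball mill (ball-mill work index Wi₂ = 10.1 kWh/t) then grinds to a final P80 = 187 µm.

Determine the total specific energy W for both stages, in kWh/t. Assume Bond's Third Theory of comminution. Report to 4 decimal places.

W = 6.7372 kWh/t

Bond:  W = 10 Wi (1/√P − 1/√F)
Stage 1 (12713→2090 µm, Wi₁=12.0): W₁ = 10·12.0·(0.021874 − 0.008869) = 1.5606 kWh/t
Stage 2 (2090→187 µm, Wi₂=10.1): W₂ = 10·10.1·(0.073127 − 0.021874) = 5.1766 kWh/t
W = W₁ + W₂ = 1.5606 + 5.1766 = 6.7372 kWh/t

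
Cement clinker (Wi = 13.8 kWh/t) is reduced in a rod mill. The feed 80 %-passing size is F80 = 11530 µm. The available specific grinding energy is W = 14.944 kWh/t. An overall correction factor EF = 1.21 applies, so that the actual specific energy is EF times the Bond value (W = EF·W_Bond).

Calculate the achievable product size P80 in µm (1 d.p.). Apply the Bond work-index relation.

Bond:  W = 10 Wi (1/√P − 1/√F)
W_Bond = W / EF = 14.944 / 1.21 = 12.3504 kWh/t
P80^-0.5 = F80^-0.5 + W_Bond/(10 Wi)
  = 12.3504/(10·13.8) + 1/√11530 = 0.089496 + 0.009313 = 0.098809
P80 = (1/0.098809)² = 10.1206² = 102.43 µm

P80 = 102.4 µm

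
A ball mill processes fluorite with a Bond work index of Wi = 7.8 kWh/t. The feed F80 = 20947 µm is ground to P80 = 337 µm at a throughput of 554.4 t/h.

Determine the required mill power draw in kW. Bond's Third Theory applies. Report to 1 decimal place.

Bond: W = 10·Wi·(1/√P80 − 1/√F80)
W = 10·7.8·(1/√337 − 1/√20947) = 10·7.8·(0.047564) = 3.7100 kWh/t
P_mill = W·ṁ = 3.7100·554.4 = 2056.8 kW

P = 2056.8 kW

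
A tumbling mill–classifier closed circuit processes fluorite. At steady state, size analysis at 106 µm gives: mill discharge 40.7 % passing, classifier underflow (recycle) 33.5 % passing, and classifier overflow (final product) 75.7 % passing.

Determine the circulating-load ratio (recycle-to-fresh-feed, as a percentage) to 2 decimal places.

CL = 486.11 %

Mass balance on the −106 µm fraction:
(1+r)·d = r·u + o ⇒ r = (o−d)/(d−u)
r = (75.7 − 40.7)/(40.7 − 33.5) = 35.0/7.2 = 4.8611
CL = 100·r = 486.11 %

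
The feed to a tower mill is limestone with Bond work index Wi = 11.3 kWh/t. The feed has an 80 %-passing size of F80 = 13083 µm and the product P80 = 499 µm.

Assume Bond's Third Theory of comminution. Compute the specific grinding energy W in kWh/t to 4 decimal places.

W_Bond = 10·Wi·(1/√P₈₀ − 1/√F₈₀)
1/√499 = 0.044766;  1/√13083 = 0.008743
W = 10·11.3·(0.044766 − 0.008743) = 4.0706 kWh/t

W = 4.0706 kWh/t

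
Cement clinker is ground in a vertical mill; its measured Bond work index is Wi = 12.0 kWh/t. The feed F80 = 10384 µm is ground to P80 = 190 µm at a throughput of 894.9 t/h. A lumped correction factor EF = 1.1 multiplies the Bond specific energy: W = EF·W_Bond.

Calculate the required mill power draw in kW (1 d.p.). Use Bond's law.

W = 10·Wi·[P80^(−½) − F80^(−½)]
W = 10·12.0·(1/√190 − 1/√10384) = 10·12.0·(0.062734) = 7.5281 kWh/t
With EF = 1.1: W = 7.5281·1.1 = 8.2809 kWh/t
P_mill = W·ṁ = 8.2809·894.9 = 7410.6 kW

P = 7410.6 kW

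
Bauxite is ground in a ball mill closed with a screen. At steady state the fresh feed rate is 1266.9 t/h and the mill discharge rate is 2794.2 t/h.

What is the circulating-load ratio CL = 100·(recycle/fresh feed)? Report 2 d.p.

CL = 120.55 %

M = F + R at steady state, so:
R = M − F = 2794.2 − 1266.9 = 1527.3 t/h
CL = 100·R/F = 100·1527.3/1266.9 = 120.55 %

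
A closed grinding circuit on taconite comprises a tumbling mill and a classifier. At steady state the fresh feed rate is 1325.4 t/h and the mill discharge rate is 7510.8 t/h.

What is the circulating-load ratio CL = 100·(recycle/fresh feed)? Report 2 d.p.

CL = 466.68 %

M = F + R at steady state, so:
R = M − F = 7510.8 − 1325.4 = 6185.4 t/h
CL = 100·R/F = 100·6185.4/1325.4 = 466.68 %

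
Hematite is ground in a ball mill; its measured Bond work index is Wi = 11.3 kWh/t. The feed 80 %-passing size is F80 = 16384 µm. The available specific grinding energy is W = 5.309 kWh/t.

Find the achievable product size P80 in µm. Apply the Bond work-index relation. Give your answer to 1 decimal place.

W = 10 Wi (1/√P80 − 1/√F80)  [Bond]
1/√P80 = 1/√F80 + W/(10·Wi)
  = 5.3090/(10·11.3) + 1/√16384 = 0.046982 + 0.007812 = 0.054795
P80 = (1/0.054795)² = 18.2499² = 333.06 µm

P80 = 333.1 µm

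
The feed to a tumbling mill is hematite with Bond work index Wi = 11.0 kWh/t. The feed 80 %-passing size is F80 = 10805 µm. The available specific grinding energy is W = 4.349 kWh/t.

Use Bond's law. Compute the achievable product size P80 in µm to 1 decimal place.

P80 = 413.8 µm

W = 10 Wi (1/√P80 − 1/√F80)  [Bond]
1/√P80 = 1/√F80 + W/(10·Wi)
  = 4.3490/(10·11.0) + 1/√10805 = 0.039536 + 0.009620 = 0.049157
P80 = (1/0.049157)² = 20.3431² = 413.84 µm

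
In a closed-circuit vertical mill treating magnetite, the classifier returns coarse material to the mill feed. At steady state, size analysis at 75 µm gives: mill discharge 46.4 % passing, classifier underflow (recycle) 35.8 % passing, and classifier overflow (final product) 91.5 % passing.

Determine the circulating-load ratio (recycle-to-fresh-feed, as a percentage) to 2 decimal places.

CL = 425.47 %

Mass balance on the −75 µm fraction:
Fd + Rd = Ru + Fo ⇒ R/F = (o−d)/(d−u)
r = (91.5 − 46.4)/(46.4 − 35.8) = 45.1/10.6 = 4.2547
CL = 100·r = 425.47 %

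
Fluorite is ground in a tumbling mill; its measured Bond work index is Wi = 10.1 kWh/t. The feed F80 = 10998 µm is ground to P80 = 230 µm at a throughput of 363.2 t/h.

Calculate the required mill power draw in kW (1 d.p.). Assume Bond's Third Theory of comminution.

Bond: W = 10·Wi·(1/√P80 − 1/√F80)
W = 10·10.1·(1/√230 − 1/√10998) = 10·10.1·(0.056403) = 5.6967 kWh/t
P = W·T = 5.6967·363.2 = 2069.0 kW

P = 2069.0 kW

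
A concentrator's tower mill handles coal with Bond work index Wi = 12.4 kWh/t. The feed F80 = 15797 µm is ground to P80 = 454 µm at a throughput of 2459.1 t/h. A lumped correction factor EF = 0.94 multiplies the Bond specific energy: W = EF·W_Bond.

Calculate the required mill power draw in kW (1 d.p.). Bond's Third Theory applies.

P = 11171.8 kW

W = 10 Wi / √P80 − 10 Wi / √F80
W = 10·12.4·(1/√454 − 1/√15797) = 10·12.4·(0.038976) = 4.8330 kWh/t
Corrected W = EF·W_Bond = 0.94·4.8330 = 4.5430 kWh/t
P = W·T = 4.5430·2459.1 = 11171.8 kW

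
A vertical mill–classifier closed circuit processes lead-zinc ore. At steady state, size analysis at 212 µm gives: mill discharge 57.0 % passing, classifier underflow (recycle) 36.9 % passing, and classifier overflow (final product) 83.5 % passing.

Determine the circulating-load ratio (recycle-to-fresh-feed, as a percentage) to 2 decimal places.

CL = 131.84 %

Let r = R/F. Size balance at 212 µm:
r = (o − d)/(d − u)
r = (83.5 − 57.0)/(57.0 − 36.9) = 26.5/20.1 = 1.3184
CL = 100·r = 131.84 %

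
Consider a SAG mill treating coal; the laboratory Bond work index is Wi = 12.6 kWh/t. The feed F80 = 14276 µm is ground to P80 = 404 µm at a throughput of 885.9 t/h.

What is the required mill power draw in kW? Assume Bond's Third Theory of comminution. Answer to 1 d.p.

P = 4619.2 kW

Bond: W = 10·Wi·(1/√P80 − 1/√F80)
W = 10·12.6·(1/√404 − 1/√14276) = 10·12.6·(0.041382) = 5.2142 kWh/t
P = W·T = 5.2142·885.9 = 4619.2 kW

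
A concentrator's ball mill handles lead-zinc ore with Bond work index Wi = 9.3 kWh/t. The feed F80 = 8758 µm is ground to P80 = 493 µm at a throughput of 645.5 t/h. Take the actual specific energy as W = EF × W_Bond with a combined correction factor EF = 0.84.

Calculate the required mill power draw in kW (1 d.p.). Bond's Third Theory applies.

W = 10·Wi·[P80^(−½) − F80^(−½)]
W = 10·9.3·(1/√493 − 1/√8758) = 10·9.3·(0.034352) = 3.1948 kWh/t
Corrected W = EF·W_Bond = 0.84·3.1948 = 2.6836 kWh/t
Mill draw = 2.6836 × 645.5 = 1732.3 kW

P = 1732.3 kW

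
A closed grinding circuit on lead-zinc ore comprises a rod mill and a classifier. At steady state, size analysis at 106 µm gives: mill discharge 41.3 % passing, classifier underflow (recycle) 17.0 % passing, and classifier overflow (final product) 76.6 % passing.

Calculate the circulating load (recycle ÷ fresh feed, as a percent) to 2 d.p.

CL = 145.27 %

Let r = R/F. Size balance at 106 µm:
(1+r)d = ru + o → r = (o−d)/(d−u)
r = (76.6 − 41.3)/(41.3 − 17.0) = 35.3/24.3 = 1.4527
CL = 100·r = 145.27 %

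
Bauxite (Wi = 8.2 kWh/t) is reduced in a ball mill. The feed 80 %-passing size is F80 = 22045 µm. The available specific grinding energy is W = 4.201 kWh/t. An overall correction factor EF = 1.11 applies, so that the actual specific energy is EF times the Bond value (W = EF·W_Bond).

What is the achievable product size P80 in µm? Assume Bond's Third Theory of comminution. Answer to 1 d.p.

P80 = 357.5 µm

W = 10 Wi / √P80 − 10 Wi / √F80
W_Bond = W / EF = 4.201 / 1.11 = 3.7847 kWh/t
1/√P80 = 1/√F80 + W_Bond/(10·Wi)
  = 3.7847/(10·8.2) + 1/√22045 = 0.046155 + 0.006735 = 0.052890
P80 = (1/0.052890)² = 18.9072² = 357.48 µm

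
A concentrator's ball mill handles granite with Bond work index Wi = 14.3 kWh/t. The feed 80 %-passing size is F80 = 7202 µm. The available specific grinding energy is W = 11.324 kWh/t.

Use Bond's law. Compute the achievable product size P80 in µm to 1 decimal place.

P80 = 120.8 µm

W = 10·Wi·[P80^(−½) − F80^(−½)]
P80^(−½) = W/(10 Wi) + F80^(−½)
  = 11.3240/(10·14.3) + 1/√7202 = 0.079189 + 0.011783 = 0.090972
P80 = (1/0.090972)² = 10.9924² = 120.83 µm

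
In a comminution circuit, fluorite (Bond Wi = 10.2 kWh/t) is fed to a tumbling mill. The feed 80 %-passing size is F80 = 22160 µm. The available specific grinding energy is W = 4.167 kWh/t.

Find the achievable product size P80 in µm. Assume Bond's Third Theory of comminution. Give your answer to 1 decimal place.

P80 = 441.9 µm

W = 10·Wi·[P80^(−½) − F80^(−½)]
⇒ 1/√P80 = W/(10 Wi) + 1/√F80
  = 4.1670/(10·10.2) + 1/√22160 = 0.040853 + 0.006718 = 0.047571
P80 = (1/0.047571)² = 21.0214² = 441.90 µm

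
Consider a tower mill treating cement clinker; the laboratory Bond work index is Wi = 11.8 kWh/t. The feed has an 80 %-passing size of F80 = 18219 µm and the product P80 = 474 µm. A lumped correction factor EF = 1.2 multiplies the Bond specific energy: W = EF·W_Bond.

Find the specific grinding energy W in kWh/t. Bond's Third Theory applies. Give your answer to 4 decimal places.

W = 5.4548 kWh/t

W = 10·Wi·(P80^(-½) − F80^(-½))
1/√474 = 0.045932;  1/√18219 = 0.007409
W = 10·11.8·(0.045932 − 0.007409) = 4.5457 kWh/t
W_actual = 1.2 × 4.5457 = 5.4548 kWh/t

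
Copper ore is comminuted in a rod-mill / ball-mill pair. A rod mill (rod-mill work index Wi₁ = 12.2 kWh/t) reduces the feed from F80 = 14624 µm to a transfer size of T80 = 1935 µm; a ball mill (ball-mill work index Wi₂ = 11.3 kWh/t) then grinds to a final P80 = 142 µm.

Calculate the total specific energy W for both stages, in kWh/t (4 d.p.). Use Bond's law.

W = 10·Wi·[P80^(−½) − F80^(−½)]
Stage 1 (14624→1935 µm, Wi₁=12.2): W₁ = 10·12.2·(0.022733 − 0.008269) = 1.7646 kWh/t
Stage 2 (1935→142 µm, Wi₂=11.3): W₂ = 10·11.3·(0.083918 − 0.022733) = 6.9139 kWh/t
W = W₁ + W₂ = 1.7646 + 6.9139 = 8.6785 kWh/t

W = 8.6785 kWh/t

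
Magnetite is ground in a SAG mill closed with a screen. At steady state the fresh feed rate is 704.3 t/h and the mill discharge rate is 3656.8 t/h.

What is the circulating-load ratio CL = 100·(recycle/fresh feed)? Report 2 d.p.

CL = 419.21 %

Mill node: discharge = fresh + recycle.
R = M − F = 3656.8 − 704.3 = 2952.5 t/h
CL = 100·R/F = 100·2952.5/704.3 = 419.21 %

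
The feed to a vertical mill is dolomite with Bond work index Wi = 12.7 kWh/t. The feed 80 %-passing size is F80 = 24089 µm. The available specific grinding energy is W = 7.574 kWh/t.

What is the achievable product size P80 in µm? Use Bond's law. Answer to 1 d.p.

P80 = 229.0 µm

W = 10 Wi (P80^-0.5 − F80^-0.5)
P80^(−½) = W/(10 Wi) + F80^(−½)
  = 7.5740/(10·12.7) + 1/√24089 = 0.059638 + 0.006443 = 0.066081
P80 = (1/0.066081)² = 15.1330² = 229.01 µm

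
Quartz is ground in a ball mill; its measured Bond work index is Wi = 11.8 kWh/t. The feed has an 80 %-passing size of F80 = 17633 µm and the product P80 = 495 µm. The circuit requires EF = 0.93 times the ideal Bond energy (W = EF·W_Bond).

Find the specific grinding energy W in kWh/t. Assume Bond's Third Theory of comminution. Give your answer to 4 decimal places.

W = 10·Wi·(P80^(-½) − F80^(-½))
1/√495 = 0.044947;  1/√17633 = 0.007531
W = 10·11.8·(0.044947 − 0.007531) = 4.4151 kWh/t
Apply correction: 4.4151 × 0.93 = 4.1060 kWh/t

W = 4.1060 kWh/t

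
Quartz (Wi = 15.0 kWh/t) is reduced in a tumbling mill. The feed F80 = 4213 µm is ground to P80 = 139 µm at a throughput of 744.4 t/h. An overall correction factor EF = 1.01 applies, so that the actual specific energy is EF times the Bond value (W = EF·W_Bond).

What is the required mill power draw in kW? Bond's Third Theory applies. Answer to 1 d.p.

Bond:  W = 10 Wi (1/√P − 1/√F)
W = 10·15.0·(1/√139 − 1/√4213) = 10·15.0·(0.069412) = 10.4119 kWh/t
Corrected W = EF·W_Bond = 1.01·10.4119 = 10.5160 kWh/t
P_mill = W·ṁ = 10.5160·744.4 = 7828.1 kW

P = 7828.1 kW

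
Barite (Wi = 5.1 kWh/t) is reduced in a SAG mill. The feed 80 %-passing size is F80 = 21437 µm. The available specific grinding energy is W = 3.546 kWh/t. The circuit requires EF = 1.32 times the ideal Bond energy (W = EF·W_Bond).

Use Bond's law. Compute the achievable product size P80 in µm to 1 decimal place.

P80 = 282.4 µm

W = 10 Wi (P80^-0.5 − F80^-0.5)
W_Bond = W / EF = 3.546 / 1.32 = 2.6864 kWh/t
P80^-0.5 = F80^-0.5 + W_Bond/(10 Wi)
  = 2.6864/(10·5.1) + 1/√21437 = 0.052674 + 0.006830 = 0.059504
P80 = (1/0.059504)² = 16.8057² = 282.43 µm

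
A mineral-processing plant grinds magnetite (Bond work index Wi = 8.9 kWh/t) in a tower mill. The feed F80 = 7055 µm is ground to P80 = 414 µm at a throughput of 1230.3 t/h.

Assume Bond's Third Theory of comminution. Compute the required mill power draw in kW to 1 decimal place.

W = 10·Wi·(P80^(-½) − F80^(-½))
W = 10·8.9·(1/√414 − 1/√7055) = 10·8.9·(0.037242) = 3.3145 kWh/t
P_mill = W·ṁ = 3.3145·1230.3 = 4077.8 kW

P = 4077.8 kW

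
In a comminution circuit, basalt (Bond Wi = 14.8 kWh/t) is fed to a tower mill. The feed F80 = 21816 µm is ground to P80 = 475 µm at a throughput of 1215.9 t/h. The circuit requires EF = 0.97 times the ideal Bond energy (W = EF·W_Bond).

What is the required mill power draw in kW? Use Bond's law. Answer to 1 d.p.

Bond: W = 10·Wi·(1/√P80 − 1/√F80)
W = 10·14.8·(1/√475 − 1/√21816) = 10·14.8·(0.039113) = 5.7887 kWh/t
Apply correction: 5.7887 × 0.97 = 5.6150 kWh/t
P = W·T = 5.6150·1215.9 = 6827.3 kW

P = 6827.3 kW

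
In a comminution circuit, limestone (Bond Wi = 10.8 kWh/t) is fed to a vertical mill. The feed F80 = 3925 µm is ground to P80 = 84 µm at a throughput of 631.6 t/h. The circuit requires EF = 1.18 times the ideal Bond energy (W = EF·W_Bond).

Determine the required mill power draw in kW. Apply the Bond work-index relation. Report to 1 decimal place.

P = 7497.5 kW

Bond: W = 10·Wi·(1/√P80 − 1/√F80)
W = 10·10.8·(1/√84 − 1/√3925) = 10·10.8·(0.093147) = 10.0599 kWh/t
Corrected W = EF·W_Bond = 1.18·10.0599 = 11.8707 kWh/t
P = W·T = 11.8707·631.6 = 7497.5 kW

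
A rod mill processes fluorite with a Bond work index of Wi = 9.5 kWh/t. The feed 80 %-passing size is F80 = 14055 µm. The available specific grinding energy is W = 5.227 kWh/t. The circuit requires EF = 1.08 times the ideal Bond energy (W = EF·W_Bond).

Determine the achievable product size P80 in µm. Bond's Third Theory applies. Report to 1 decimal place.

Bond: W = 10·Wi·(1/√P80 − 1/√F80)
W_Bond = W / EF = 5.227 / 1.08 = 4.8398 kWh/t
⇒ 1/√P80 = W_Bond/(10·Wi) + 1/√F80
  = 4.8398/(10·9.5) + 1/√14055 = 0.050945 + 0.008435 = 0.059380
P80 = (1/0.059380)² = 16.8406² = 283.60 µm

P80 = 283.6 µm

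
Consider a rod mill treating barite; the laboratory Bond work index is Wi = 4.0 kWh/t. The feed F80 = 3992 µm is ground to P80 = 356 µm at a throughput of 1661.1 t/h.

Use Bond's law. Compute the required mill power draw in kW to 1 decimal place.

W_Bond = 10·Wi·(1/√P₈₀ − 1/√F₈₀)
W = 10·4.0·(1/√356 − 1/√3992) = 10·4.0·(0.037173) = 1.4869 kWh/t
P = W·T = 1.4869·1661.1 = 2469.9 kW

P = 2469.9 kW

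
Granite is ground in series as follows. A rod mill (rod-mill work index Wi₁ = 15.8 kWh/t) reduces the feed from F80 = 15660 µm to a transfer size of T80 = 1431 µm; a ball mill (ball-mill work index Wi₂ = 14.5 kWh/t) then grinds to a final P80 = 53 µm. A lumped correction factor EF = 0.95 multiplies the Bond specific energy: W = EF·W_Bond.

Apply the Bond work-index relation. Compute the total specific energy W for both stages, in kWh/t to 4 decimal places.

W = 10 Wi (1/√P80 − 1/√F80)  [Bond]
Stage 1 (15660→1431 µm, Wi₁=15.8): W₁ = 10·15.8·(0.026435 − 0.007991) = 2.9142 kWh/t
Stage 2 (1431→53 µm, Wi₂=14.5): W₂ = 10·14.5·(0.137361 − 0.026435) = 16.0842 kWh/t
W = W₁ + W₂ = 2.9142 + 16.0842 = 18.9984 kWh/t
W_actual = 0.95 × 18.9984 = 18.0484 kWh/t

W = 18.0484 kWh/t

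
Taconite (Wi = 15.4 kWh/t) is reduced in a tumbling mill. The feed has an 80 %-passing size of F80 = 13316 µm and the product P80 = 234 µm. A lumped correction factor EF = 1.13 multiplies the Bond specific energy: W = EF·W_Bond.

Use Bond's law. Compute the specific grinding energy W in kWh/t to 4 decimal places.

W = 9.8680 kWh/t

W = 10 Wi (P80^-0.5 − F80^-0.5)
1/√234 = 0.065372;  1/√13316 = 0.008666
W = 10·15.4·(0.065372 − 0.008666) = 8.7327 kWh/t
Corrected W = EF·W_Bond = 1.13·8.7327 = 9.8680 kWh/t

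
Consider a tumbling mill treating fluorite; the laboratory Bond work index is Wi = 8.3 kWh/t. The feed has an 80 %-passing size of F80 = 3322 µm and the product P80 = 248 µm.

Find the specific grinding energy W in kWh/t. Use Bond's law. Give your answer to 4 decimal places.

W = 3.8305 kWh/t

Bond: W = 10·Wi·(1/√P80 − 1/√F80)
1/√248 = 0.063500;  1/√3322 = 0.017350
W = 10·8.3·(0.063500 − 0.017350) = 3.8305 kWh/t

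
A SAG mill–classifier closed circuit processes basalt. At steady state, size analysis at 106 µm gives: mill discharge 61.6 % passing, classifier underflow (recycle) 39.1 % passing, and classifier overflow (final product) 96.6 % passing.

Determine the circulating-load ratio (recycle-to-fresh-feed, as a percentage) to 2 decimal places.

CL = 155.56 %

Mass balance on the −106 µm fraction:
(1+r)·d = r·u + o ⇒ r = (o−d)/(d−u)
r = (96.6 − 61.6)/(61.6 − 39.1) = 35.0/22.5 = 1.5556
CL = 100·r = 155.56 %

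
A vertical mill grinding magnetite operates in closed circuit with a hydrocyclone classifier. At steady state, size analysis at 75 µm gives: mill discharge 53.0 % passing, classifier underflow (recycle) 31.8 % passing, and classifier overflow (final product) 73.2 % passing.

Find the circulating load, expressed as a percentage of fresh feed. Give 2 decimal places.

CL = 95.28 %

Classifier node, passing 75 µm:
(1+r)·d = r·u + o ⇒ r = (o−d)/(d−u)
r = (73.2 − 53.0)/(53.0 − 31.8) = 20.2/21.2 = 0.9528
CL = 100·r = 95.28 %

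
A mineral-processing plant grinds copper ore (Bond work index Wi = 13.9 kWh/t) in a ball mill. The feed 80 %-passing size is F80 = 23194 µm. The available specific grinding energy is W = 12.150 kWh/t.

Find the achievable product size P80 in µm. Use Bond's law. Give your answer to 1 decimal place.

W = 10·Wi·(P80^(-½) − F80^(-½))
P80^-0.5 = F80^-0.5 + W/(10 Wi)
  = 12.1500/(10·13.9) + 1/√23194 = 0.087410 + 0.006566 = 0.093976
P80 = (1/0.093976)² = 10.6410² = 113.23 µm

P80 = 113.2 µm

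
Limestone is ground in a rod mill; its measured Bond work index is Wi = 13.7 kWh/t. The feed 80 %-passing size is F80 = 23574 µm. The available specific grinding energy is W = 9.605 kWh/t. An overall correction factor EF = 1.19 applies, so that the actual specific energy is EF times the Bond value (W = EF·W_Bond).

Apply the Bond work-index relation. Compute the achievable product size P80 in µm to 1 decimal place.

W = 10 Wi (1/√P80 − 1/√F80)  [Bond]
W_Bond = W / EF = 9.605 / 1.19 = 8.0714 kWh/t
⇒ 1/√P80 = W_Bond/(10·Wi) + 1/√F80
  = 8.0714/(10·13.7) + 1/√23574 = 0.058916 + 0.006513 = 0.065429
P80 = (1/0.065429)² = 15.2838² = 233.60 µm

P80 = 233.6 µm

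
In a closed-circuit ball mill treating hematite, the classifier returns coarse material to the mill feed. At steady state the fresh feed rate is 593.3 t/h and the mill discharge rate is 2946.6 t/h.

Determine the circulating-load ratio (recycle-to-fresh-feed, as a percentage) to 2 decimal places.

Steady state: M = F + R.
R = M − F = 2946.6 − 593.3 = 2353.3 t/h
CL = 100·R/F = 100·2353.3/593.3 = 396.65 %

CL = 396.65 %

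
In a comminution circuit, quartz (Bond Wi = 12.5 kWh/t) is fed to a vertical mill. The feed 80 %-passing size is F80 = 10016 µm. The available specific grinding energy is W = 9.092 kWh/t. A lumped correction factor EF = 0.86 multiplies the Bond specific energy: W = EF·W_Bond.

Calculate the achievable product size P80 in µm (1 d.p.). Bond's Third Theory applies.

W_Bond = 10·Wi·(1/√P₈₀ − 1/√F₈₀)
W_Bond = W / EF = 9.092 / 0.86 = 10.5721 kWh/t
1/√P80 = 1/√F80 + W_Bond/(10·Wi)
  = 10.5721/(10·12.5) + 1/√10016 = 0.084577 + 0.009992 = 0.094569
P80 = (1/0.094569)² = 10.5743² = 111.82 µm

P80 = 111.8 µm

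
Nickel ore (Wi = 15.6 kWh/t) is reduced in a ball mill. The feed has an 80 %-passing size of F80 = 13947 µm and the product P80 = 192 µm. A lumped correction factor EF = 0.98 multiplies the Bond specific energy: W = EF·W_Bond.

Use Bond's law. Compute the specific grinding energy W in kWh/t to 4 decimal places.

W = 9.7386 kWh/t

W = 10·Wi·(P80^(-½) − F80^(-½))
1/√192 = 0.072169;  1/√13947 = 0.008468
W = 10·15.6·(0.072169 − 0.008468) = 9.9374 kWh/t
Corrected W = EF·W_Bond = 0.98·9.9374 = 9.7386 kWh/t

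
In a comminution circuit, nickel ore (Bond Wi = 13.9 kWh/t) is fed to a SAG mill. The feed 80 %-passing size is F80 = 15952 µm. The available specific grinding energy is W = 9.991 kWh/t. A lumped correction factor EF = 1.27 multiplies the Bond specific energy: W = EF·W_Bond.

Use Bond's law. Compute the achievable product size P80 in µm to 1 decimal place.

W = 10 Wi (P80^-0.5 − F80^-0.5)
W_Bond = W / EF = 9.991 / 1.27 = 7.8669 kWh/t
⇒ 1/√P80 = W_Bond/(10·Wi) + 1/√F80
  = 7.8669/(10·13.9) + 1/√15952 = 0.056597 + 0.007918 = 0.064514
P80 = (1/0.064514)² = 15.5005² = 240.26 µm

P80 = 240.3 µm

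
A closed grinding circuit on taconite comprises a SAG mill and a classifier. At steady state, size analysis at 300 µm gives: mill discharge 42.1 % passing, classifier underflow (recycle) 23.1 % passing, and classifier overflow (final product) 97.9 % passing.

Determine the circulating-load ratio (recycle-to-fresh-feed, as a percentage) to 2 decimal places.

Mass balance on the −300 µm fraction:
r = (o − d)/(d − u)
r = (97.9 − 42.1)/(42.1 − 23.1) = 55.8/19.0 = 2.9368
CL = 100·r = 293.68 %

CL = 293.68 %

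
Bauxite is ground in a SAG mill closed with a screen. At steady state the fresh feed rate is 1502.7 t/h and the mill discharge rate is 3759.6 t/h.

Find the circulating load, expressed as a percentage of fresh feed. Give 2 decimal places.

CL = 150.19 %

Steady state: M = F + R.
R = M − F = 3759.6 − 1502.7 = 2256.9 t/h
CL = 100·R/F = 100·2256.9/1502.7 = 150.19 %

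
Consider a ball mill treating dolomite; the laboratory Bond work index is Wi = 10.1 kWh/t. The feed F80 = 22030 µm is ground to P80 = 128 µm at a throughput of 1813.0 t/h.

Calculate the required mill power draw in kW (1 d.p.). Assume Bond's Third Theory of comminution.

W = 10·Wi·(P80^(-½) − F80^(-½))
W = 10·10.1·(1/√128 − 1/√22030) = 10·10.1·(0.081651) = 8.2467 kWh/t
P_mill = W·ṁ = 8.2467·1813.0 = 14951.3 kW

P = 14951.3 kW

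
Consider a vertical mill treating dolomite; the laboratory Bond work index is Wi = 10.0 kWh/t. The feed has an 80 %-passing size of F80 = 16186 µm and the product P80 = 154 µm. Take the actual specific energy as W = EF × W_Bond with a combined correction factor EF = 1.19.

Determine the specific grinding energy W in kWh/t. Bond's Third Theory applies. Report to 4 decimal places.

W = 10 Wi / √P80 − 10 Wi / √F80
1/√154 = 0.080582;  1/√16186 = 0.007860
W = 10·10.0·(0.080582 − 0.007860) = 7.2722 kWh/t
With EF = 1.19: W = 7.2722·1.19 = 8.6539 kWh/t

W = 8.6539 kWh/t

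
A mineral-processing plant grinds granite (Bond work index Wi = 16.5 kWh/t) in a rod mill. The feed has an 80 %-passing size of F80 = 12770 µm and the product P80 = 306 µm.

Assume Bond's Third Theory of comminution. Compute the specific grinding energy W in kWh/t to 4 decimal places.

Bond:  W = 10 Wi (1/√P − 1/√F)
1/√306 = 0.057166;  1/√12770 = 0.008849
W = 10·16.5·(0.057166 − 0.008849) = 7.9723 kWh/t

W = 7.9723 kWh/t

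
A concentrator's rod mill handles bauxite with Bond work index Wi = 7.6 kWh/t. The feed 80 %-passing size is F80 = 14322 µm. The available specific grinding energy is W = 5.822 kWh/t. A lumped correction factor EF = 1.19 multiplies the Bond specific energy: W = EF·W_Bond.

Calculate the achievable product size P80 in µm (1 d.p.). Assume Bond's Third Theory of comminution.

W_Bond = 10·Wi·(1/√P₈₀ − 1/√F₈₀)
W_Bond = W / EF = 5.822 / 1.19 = 4.8924 kWh/t
P80^(−½) = W_Bond/(10 Wi) + F80^(−½)
  = 4.8924/(10·7.6) + 1/√14322 = 0.064374 + 0.008356 = 0.072730
P80 = (1/0.072730)² = 13.7495² = 189.05 µm

P80 = 189.0 µm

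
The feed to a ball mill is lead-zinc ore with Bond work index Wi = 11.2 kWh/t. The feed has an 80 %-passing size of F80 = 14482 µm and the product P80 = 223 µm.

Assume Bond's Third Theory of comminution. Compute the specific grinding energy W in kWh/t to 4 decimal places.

W_Bond = 10·Wi·(1/√P₈₀ − 1/√F₈₀)
1/√223 = 0.066965;  1/√14482 = 0.008310
W = 10·11.2·(0.066965 − 0.008310) = 6.5694 kWh/t

W = 6.5694 kWh/t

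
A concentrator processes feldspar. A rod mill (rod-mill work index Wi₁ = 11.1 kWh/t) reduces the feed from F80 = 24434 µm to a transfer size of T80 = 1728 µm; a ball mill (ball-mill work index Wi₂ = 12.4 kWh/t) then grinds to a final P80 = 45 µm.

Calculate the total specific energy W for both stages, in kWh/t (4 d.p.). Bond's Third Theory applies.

W = 10 Wi (1/√P80 − 1/√F80)  [Bond]
Stage 1 (24434→1728 µm, Wi₁=11.1): W₁ = 10·11.1·(0.024056 − 0.006397) = 1.9601 kWh/t
Stage 2 (1728→45 µm, Wi₂=12.4): W₂ = 10·12.4·(0.149071 − 0.024056) = 15.5019 kWh/t
W = W₁ + W₂ = 1.9601 + 15.5019 = 17.4620 kWh/t

W = 17.4620 kWh/t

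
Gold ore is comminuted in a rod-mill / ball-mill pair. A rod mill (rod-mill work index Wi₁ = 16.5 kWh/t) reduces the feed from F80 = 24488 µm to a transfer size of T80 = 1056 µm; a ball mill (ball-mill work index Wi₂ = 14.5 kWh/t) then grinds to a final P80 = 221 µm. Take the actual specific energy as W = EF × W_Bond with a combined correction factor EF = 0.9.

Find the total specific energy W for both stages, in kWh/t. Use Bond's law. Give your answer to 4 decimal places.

W = 8.3833 kWh/t

W = 10 Wi (1/√P80 − 1/√F80)  [Bond]
Stage 1 (24488→1056 µm, Wi₁=16.5): W₁ = 10·16.5·(0.030773 − 0.006390) = 4.0231 kWh/t
Stage 2 (1056→221 µm, Wi₂=14.5): W₂ = 10·14.5·(0.067267 − 0.030773) = 5.2917 kWh/t
W = W₁ + W₂ = 4.0231 + 5.2917 = 9.3148 kWh/t
W_actual = 0.9 × 9.3148 = 8.3833 kWh/t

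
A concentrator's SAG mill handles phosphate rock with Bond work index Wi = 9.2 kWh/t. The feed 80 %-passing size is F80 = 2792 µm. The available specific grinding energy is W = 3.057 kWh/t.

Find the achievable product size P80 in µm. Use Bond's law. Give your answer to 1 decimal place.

P80 = 367.6 µm

W = 10 Wi (1/√P80 − 1/√F80)  [Bond]
1/√P80 = 1/√F80 + W/(10·Wi)
  = 3.0570/(10·9.2) + 1/√2792 = 0.033228 + 0.018925 = 0.052154
P80 = (1/0.052154)² = 19.1742² = 367.65 µm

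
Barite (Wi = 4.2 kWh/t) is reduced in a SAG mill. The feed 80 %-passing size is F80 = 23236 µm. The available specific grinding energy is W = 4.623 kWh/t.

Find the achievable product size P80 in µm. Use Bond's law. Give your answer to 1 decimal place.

P80 = 73.5 µm

Bond:  W = 10 Wi (1/√P − 1/√F)
⇒ 1/√P80 = W/(10 Wi) + 1/√F80
  = 4.6230/(10·4.2) + 1/√23236 = 0.110071 + 0.006560 = 0.116632
P80 = (1/0.116632)² = 8.5740² = 73.51 µm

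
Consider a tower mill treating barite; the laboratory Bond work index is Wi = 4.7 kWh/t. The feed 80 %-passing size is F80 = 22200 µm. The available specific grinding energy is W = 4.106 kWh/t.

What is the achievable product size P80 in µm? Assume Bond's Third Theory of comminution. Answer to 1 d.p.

P80 = 113.0 µm

W = 10·Wi·(P80^(-½) − F80^(-½))
P80^-0.5 = F80^-0.5 + W/(10 Wi)
  = 4.1060/(10·4.7) + 1/√22200 = 0.087362 + 0.006712 = 0.094073
P80 = (1/0.094073)² = 10.6300² = 113.00 µm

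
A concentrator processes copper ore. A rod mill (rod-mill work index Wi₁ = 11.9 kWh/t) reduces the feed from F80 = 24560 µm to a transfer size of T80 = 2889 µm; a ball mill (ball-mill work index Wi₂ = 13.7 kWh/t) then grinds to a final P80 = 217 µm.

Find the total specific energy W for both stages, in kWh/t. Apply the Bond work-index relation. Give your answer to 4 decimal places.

W = 8.2059 kWh/t

W = 10 Wi (P80^-0.5 − F80^-0.5)
Stage 1 (24560→2889 µm, Wi₁=11.9): W₁ = 10·11.9·(0.018605 − 0.006381) = 1.4546 kWh/t
Stage 2 (2889→217 µm, Wi₂=13.7): W₂ = 10·13.7·(0.067884 − 0.018605) = 6.7513 kWh/t
W = W₁ + W₂ = 1.4546 + 6.7513 = 8.2059 kWh/t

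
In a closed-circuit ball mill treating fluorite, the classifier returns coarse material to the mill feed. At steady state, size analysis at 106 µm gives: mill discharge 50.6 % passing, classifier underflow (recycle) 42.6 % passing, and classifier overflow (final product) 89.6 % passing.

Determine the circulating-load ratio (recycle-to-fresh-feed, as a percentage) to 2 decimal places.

Let r = R/F. Size balance at 106 µm:
Fd + Rd = Ru + Fo ⇒ R/F = (o−d)/(d−u)
r = (89.6 − 50.6)/(50.6 − 42.6) = 39.0/8.0 = 4.8750
CL = 100·r = 487.50 %

CL = 487.50 %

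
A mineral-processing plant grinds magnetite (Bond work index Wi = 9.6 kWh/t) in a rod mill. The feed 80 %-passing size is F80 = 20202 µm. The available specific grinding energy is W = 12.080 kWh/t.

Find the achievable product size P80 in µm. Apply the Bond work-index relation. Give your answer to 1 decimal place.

P80 = 56.6 µm

W = 10·Wi·(P80^(-½) − F80^(-½))
⇒ 1/√P80 = W/(10·Wi) + 1/√F80
  = 12.0800/(10·9.6) + 1/√20202 = 0.125833 + 0.007036 = 0.132869
P80 = (1/0.132869)² = 7.5262² = 56.64 µm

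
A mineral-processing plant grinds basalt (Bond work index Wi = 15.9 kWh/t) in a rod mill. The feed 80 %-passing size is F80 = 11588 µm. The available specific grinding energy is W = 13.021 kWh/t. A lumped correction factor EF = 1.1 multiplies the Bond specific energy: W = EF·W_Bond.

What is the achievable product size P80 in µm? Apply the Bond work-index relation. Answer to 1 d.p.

P80 = 142.6 µm

Bond: W = 10·Wi·(1/√P80 − 1/√F80)
W_Bond = W / EF = 13.021 / 1.1 = 11.8373 kWh/t
⇒ 1/√P80 = W_Bond/(10·Wi) + 1/√F80
  = 11.8373/(10·15.9) + 1/√11588 = 0.074448 + 0.009290 = 0.083738
P80 = (1/0.083738)² = 11.9420² = 142.61 µm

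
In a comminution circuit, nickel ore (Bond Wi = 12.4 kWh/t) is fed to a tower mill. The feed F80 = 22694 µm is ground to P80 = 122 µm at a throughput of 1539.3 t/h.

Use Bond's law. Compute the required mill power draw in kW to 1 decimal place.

W = 10 Wi (1/√P80 − 1/√F80)  [Bond]
W = 10·12.4·(1/√122 − 1/√22694) = 10·12.4·(0.083898) = 10.4033 kWh/t
Power = W × throughput = 10.4033 kWh/t × 1539.3 t/h = 16013.8 kW

P = 16013.8 kW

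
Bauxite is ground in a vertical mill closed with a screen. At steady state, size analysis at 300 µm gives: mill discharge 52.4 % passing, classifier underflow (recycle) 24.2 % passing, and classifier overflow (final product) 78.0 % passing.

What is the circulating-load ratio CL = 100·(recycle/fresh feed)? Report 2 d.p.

Mass balance on the −300 µm fraction:
r = (o − d)/(d − u)
r = (78.0 − 52.4)/(52.4 − 24.2) = 25.6/28.2 = 0.9078
CL = 100·r = 90.78 %

CL = 90.78 %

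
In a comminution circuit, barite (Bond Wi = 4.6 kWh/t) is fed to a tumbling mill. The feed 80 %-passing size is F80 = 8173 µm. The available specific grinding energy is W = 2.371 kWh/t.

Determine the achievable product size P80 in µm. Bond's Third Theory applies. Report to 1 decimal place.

P80 = 255.1 µm

W = 10 Wi / √P80 − 10 Wi / √F80
P80^-0.5 = F80^-0.5 + W/(10 Wi)
  = 2.3710/(10·4.6) + 1/√8173 = 0.051543 + 0.011061 = 0.062605
P80 = (1/0.062605)² = 15.9732² = 255.14 µm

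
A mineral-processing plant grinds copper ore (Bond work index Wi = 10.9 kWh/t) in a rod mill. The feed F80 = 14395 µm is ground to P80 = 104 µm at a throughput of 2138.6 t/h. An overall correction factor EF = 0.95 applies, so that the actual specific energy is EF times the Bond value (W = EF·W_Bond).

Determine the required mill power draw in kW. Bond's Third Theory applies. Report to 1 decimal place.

W = 10·Wi·[P80^(−½) − F80^(−½)]
W = 10·10.9·(1/√104 − 1/√14395) = 10·10.9·(0.089723) = 9.7798 kWh/t
With EF = 0.95: W = 9.7798·0.95 = 9.2908 kWh/t
P_mill = W·ṁ = 9.2908·2138.6 = 19869.4 kW

P = 19869.4 kW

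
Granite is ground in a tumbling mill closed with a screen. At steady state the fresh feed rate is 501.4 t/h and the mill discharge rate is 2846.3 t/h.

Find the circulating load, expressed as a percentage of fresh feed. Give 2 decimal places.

Discharge = new feed + return, hence
R = M − F = 2846.3 − 501.4 = 2344.9 t/h
CL = 100·R/F = 100·2344.9/501.4 = 467.67 %

CL = 467.67 %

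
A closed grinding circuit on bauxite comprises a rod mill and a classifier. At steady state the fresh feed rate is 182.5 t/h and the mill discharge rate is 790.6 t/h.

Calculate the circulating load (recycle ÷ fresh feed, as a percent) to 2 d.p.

Mill node: discharge = fresh + recycle.
R = M − F = 790.6 − 182.5 = 608.1 t/h
CL = 100·R/F = 100·608.1/182.5 = 333.21 %

CL = 333.21 %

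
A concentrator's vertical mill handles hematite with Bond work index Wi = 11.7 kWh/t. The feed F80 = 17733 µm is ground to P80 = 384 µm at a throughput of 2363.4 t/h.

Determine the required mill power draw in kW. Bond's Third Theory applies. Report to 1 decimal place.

P = 12034.5 kW

W = 10 Wi (P80^-0.5 − F80^-0.5)
W = 10·11.7·(1/√384 − 1/√17733) = 10·11.7·(0.043522) = 5.0920 kWh/t
Mill draw = 5.0920 × 2363.4 = 12034.5 kW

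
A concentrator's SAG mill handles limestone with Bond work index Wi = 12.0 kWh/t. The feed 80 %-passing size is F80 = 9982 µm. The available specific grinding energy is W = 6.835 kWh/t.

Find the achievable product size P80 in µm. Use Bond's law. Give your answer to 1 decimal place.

W = 10 Wi (1/√P80 − 1/√F80)  [Bond]
⇒ 1/√P80 = W/(10 Wi) + 1/√F80
  = 6.8350/(10·12.0) + 1/√9982 = 0.056958 + 0.010009 = 0.066967
P80 = (1/0.066967)² = 14.9327² = 222.98 µm

P80 = 223.0 µm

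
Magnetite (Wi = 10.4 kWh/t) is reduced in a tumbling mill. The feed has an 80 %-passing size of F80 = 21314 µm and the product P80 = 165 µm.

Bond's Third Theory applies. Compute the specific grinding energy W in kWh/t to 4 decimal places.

W = 10 Wi (P80^-0.5 − F80^-0.5)
1/√165 = 0.077850;  1/√21314 = 0.006850
W = 10·10.4·(0.077850 − 0.006850) = 7.3840 kWh/t

W = 7.3840 kWh/t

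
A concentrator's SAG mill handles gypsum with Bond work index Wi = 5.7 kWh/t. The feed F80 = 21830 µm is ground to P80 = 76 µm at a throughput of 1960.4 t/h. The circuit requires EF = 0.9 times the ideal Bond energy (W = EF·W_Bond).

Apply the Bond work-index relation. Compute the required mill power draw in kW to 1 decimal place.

Bond: W = 10·Wi·(1/√P80 − 1/√F80)
W = 10·5.7·(1/√76 − 1/√21830) = 10·5.7·(0.107940) = 6.1526 kWh/t
Apply correction: 6.1526 × 0.9 = 5.5373 kWh/t
Mill draw = 5.5373 × 1960.4 = 10855.3 kW

P = 10855.3 kW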